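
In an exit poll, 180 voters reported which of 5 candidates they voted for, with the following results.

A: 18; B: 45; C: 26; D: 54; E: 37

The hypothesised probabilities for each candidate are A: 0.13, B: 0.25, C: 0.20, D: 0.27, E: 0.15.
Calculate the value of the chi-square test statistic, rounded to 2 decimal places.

8.33

Expected counts E_i = n·p_i: 180×0.13 = 23.4, 180×0.25 = 45, 180×0.20 = 36, 180×0.27 = 48.6, 180×0.15 = 27.
cat         O        E   (O−E)²/E
A          18     23.4      1.246
B          45       45      0.000
C          26       36      2.778
D          54     48.6      0.600
E          37       27      3.704
Sum = 8.33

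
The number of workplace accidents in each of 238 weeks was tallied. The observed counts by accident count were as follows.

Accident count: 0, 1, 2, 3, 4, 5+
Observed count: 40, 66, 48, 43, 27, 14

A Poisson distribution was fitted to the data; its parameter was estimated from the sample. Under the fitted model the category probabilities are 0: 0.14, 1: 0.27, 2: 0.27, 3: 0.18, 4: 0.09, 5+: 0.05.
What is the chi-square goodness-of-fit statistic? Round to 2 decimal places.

Expected counts E_i = n·p_i: 238×0.14 = 33.32, 238×0.27 = 64.26, 238×0.27 = 64.26, 238×0.18 = 42.84, 238×0.09 = 21.42, 238×0.05 = 11.9.
χ² = (40−33.32)²/33.32 + (66−64.26)²/64.26 + (48−64.26)²/64.26 + (43−42.84)²/42.84 + (27−21.42)²/21.42 + (14−11.9)²/11.9
   = 1.339 + 0.047 + 4.114 + 0.001 + 1.454 + 0.371
Sum = 7.33

7.33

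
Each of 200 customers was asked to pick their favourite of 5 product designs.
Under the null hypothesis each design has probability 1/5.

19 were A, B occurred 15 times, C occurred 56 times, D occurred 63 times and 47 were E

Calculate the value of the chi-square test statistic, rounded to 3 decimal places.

47.500

Under H₀ each category has probability 1/5, so each expected count is 200/5 = 40.
A: (19 − 40)²/40 = 441/40 = 11.0250
B: (15 − 40)²/40 = 625/40 = 15.6250
C: (56 − 40)²/40 = 256/40 = 6.4000
D: (63 − 40)²/40 = 529/40 = 13.2250
E: (47 − 40)²/40 = 49/40 = 1.2250
Sum = 47.500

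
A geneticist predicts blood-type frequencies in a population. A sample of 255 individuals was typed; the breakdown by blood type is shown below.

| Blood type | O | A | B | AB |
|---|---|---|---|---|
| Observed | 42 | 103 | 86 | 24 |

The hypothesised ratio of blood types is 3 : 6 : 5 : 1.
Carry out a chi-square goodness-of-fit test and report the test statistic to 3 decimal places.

4.492

Ratio total = 15. Expected counts: 255×3/15 = 51, 255×6/15 = 102, 255×5/15 = 85, 255×1/15 = 17.
cat         O        E   (O−E)²/E
O          42       51     1.5882
A         103      102     0.0098
B          86       85     0.0118
AB         24       17     2.8824
Sum = 4.492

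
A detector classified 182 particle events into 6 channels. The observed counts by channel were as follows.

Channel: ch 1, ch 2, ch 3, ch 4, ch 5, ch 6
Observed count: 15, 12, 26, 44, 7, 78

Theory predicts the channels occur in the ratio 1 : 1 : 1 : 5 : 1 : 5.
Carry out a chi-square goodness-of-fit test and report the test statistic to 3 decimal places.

25.538

Ratio total = 14. Expected counts: 182×1/14 = 13, 182×1/14 = 13, 182×1/14 = 13, 182×5/14 = 65, 182×1/14 = 13, 182×5/14 = 65.
cat         O        E   (O−E)²/E
ch 1       15       13     0.3077
ch 2       12       13     0.0769
ch 3       26       13    13.0000
ch 4       44       65     6.7846
ch 5        7       13     2.7692
ch 6       78       65     2.6000
Sum = 25.538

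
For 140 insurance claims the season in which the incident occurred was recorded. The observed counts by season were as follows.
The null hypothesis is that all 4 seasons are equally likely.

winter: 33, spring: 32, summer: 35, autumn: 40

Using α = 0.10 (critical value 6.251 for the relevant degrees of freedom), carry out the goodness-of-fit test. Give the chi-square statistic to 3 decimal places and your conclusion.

Expected count for each of the 4 categories: 140/4 = 35.
cat         O        E   (O−E)²/E
winter     33       35     0.1143
spring     32       35     0.2571
summer     35       35     0.0000
autumn     40       35     0.7143
Sum = 1.086
df = 3. Since 1.086 < 6.251, we do not reject H₀.

1.086; do not reject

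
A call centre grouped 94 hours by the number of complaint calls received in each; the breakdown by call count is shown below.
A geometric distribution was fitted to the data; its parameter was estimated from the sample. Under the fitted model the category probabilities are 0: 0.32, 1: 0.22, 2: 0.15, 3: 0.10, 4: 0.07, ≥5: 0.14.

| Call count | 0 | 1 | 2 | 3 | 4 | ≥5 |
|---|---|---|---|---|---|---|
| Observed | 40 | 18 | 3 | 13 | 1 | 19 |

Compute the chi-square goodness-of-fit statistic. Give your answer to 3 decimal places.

21.059

Expected counts E_i = n·p_i: 94×0.32 = 30.08, 94×0.22 = 20.68, 94×0.15 = 14.1, 94×0.10 = 9.4, 94×0.07 = 6.58, 94×0.14 = 13.16.
χ² = (40−30.08)²/30.08 + (18−20.68)²/20.68 + (3−14.1)²/14.1 + (13−9.4)²/9.4 + (1−6.58)²/6.58 + (19−13.16)²/13.16
   = 3.2715 + 0.3473 + 8.7383 + 1.3787 + 4.7320 + 2.5916
Sum = 21.059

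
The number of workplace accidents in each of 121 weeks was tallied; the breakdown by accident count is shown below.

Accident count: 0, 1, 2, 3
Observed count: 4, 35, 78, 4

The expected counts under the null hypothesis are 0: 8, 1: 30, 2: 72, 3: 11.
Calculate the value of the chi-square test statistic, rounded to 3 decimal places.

7.788

χ² = (4−8)²/8 + (35−30)²/30 + (78−72)²/72 + (4−11)²/11
   = 2.0000 + 0.8333 + 0.5000 + 4.4545
Sum = 7.788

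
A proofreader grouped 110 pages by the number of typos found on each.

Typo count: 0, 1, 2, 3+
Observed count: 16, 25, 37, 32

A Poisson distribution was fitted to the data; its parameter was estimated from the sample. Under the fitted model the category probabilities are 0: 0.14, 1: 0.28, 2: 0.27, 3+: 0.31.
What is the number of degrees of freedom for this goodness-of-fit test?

2

There are k = 4 categories and 1 parameter estimated from the data, so df = 4 − 1 − 1 = 2.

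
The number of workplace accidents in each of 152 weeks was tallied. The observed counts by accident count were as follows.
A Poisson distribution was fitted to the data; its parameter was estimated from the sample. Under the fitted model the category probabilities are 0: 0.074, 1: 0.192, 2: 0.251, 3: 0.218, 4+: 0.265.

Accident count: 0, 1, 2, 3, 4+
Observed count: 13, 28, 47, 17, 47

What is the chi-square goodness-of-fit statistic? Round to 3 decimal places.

Expected counts E_i = n·p_i: 152×0.074 = 11.248, 152×0.192 = 29.184, 152×0.251 = 38.152, 152×0.218 = 33.136, 152×0.265 = 40.28.
0: (13 − 11.248)²/11.248 = 3.069504/11.248 = 0.2729
1: (28 − 29.184)²/29.184 = 1.401856/29.184 = 0.0480
2: (47 − 38.152)²/38.152 = 78.287104/38.152 = 2.0520
3: (17 − 33.136)²/33.136 = 260.370496/33.136 = 7.8576
4+: (47 − 40.28)²/40.28 = 45.1584/40.28 = 1.1211
Sum = 11.352

11.352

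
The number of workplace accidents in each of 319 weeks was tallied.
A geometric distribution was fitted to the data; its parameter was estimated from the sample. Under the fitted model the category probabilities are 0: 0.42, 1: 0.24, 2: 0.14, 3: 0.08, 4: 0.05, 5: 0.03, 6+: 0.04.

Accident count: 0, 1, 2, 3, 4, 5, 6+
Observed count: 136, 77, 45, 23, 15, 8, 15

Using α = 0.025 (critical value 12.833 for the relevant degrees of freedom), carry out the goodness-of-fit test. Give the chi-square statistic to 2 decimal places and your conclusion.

0.99; do not reject

Expected counts E_i = n·p_i: 319×0.42 = 133.98, 319×0.24 = 76.56, 319×0.14 = 44.66, 319×0.08 = 25.52, 319×0.05 = 15.95, 319×0.03 = 9.57, 319×0.04 = 12.76.
0: (136 − 133.98)²/133.98 = 4.0804/133.98 = 0.030
1: (77 − 76.56)²/76.56 = 0.1936/76.56 = 0.003
2: (45 − 44.66)²/44.66 = 0.1156/44.66 = 0.003
3: (23 − 25.52)²/25.52 = 6.3504/25.52 = 0.249
4: (15 − 15.95)²/15.95 = 0.9025/15.95 = 0.057
5: (8 − 9.57)²/9.57 = 2.4649/9.57 = 0.258
6+: (15 − 12.76)²/12.76 = 5.0176/12.76 = 0.393
Sum = 0.99
df = 5. Since 0.99 < 12.833, we do not reject H₀.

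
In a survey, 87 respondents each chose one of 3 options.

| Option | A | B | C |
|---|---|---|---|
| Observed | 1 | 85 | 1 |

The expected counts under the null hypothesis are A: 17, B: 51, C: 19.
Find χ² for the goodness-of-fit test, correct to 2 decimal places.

A: (1 − 17)²/17 = 256/17 = 15.059
B: (85 − 51)²/51 = 1156/51 = 22.667
C: (1 − 19)²/19 = 324/19 = 17.053
Sum = 54.78

54.78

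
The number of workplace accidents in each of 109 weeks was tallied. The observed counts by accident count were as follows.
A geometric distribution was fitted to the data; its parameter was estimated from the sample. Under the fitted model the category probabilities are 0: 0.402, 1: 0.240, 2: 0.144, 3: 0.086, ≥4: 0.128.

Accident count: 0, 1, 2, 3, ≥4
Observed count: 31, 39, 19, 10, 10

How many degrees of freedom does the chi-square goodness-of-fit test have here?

There are k = 5 categories and 1 parameter estimated from the data, so df = 5 − 1 − 1 = 3.

3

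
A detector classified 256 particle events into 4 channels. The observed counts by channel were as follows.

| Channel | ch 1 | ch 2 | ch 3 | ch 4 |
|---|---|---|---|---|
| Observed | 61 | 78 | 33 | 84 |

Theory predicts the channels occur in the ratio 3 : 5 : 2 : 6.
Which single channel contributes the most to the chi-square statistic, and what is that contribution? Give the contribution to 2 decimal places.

ch 1, 3.52

Ratio total = 16. Expected counts: 256×3/16 = 48, 256×5/16 = 80, 256×2/16 = 32, 256×6/16 = 96.
ch 1: (61 − 48)²/48 = 169/48 = 3.521
ch 2: (78 − 80)²/80 = 4/80 = 0.050
ch 3: (33 − 32)²/32 = 1/32 = 0.031
ch 4: (84 − 96)²/96 = 144/96 = 1.500
The largest term is for ch 1: 3.52.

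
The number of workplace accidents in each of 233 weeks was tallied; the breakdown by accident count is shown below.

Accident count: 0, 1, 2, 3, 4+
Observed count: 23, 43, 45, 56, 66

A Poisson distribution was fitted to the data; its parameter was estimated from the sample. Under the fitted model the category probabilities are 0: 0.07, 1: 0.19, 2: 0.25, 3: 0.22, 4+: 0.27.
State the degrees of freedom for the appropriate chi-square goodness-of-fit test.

There are k = 5 categories and 1 parameter estimated from the data, so df = 5 − 1 − 1 = 3.

3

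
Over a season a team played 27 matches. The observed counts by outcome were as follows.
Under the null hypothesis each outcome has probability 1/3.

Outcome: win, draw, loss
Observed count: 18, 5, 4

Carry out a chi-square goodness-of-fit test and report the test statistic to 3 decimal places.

13.556

Expected count for each of the 3 categories: 27/3 = 9.
cat         O        E   (O−E)²/E
win        18        9     9.0000
draw        5        9     1.7778
loss        4        9     2.7778
Sum = 13.556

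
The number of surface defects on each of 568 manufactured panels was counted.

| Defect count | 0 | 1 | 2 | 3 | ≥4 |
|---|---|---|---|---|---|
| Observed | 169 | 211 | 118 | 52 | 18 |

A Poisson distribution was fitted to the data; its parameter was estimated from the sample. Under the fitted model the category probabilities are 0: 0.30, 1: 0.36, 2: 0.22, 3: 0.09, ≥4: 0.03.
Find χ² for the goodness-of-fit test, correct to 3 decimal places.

0.676

Expected counts E_i = n·p_i: 568×0.30 = 170.4, 568×0.36 = 204.48, 568×0.22 = 124.96, 568×0.09 = 51.12, 568×0.03 = 17.04.
cat         O        E   (O−E)²/E
0         169    170.4     0.0115
1         211   204.48     0.2079
2         118   124.96     0.3877
3          52    51.12     0.0151
≥4         18    17.04     0.0541
Sum = 0.676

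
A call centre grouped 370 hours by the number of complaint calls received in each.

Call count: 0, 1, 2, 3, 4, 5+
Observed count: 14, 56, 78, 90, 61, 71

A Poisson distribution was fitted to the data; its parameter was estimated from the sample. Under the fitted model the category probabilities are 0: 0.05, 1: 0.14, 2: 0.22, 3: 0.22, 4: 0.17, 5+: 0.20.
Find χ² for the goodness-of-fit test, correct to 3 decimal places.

Expected counts E_i = n·p_i: 370×0.05 = 18.5, 370×0.14 = 51.8, 370×0.22 = 81.4, 370×0.22 = 81.4, 370×0.17 = 62.9, 370×0.20 = 74.
0: (14 − 18.5)²/18.5 = 20.25/18.5 = 1.0946
1: (56 − 51.8)²/51.8 = 17.64/51.8 = 0.3405
2: (78 − 81.4)²/81.4 = 11.56/81.4 = 0.1420
3: (90 − 81.4)²/81.4 = 73.96/81.4 = 0.9086
4: (61 − 62.9)²/62.9 = 3.61/62.9 = 0.0574
5+: (71 − 74)²/74 = 9/74 = 0.1216
Sum = 2.665

2.665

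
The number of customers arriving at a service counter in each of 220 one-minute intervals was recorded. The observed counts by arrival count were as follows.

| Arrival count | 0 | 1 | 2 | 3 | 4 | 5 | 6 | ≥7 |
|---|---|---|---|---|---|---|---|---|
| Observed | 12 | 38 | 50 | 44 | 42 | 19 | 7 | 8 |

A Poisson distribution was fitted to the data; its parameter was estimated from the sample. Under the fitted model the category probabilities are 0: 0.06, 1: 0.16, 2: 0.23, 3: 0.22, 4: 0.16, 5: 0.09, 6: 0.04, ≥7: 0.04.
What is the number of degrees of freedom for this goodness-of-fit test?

6

There are k = 8 categories and 1 parameter estimated from the data, so df = 8 − 1 − 1 = 6.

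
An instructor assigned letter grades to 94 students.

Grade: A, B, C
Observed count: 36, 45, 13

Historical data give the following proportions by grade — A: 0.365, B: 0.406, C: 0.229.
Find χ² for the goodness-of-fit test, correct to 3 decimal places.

Expected counts E_i = n·p_i: 94×0.365 = 34.31, 94×0.406 = 38.164, 94×0.229 = 21.526.
cat         O        E   (O−E)²/E
A          36    34.31     0.0832
B          45   38.164     1.2245
C          13   21.526     3.3770
Sum = 4.685

4.685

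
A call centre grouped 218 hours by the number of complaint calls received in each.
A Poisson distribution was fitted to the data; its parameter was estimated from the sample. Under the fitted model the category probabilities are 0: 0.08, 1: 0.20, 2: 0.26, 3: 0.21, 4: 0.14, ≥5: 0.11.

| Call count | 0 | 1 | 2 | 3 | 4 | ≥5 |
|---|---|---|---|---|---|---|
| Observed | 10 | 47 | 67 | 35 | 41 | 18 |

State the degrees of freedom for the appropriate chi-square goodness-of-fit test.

4

There are k = 6 categories and 1 parameter estimated from the data, so df = 6 − 1 − 1 = 4.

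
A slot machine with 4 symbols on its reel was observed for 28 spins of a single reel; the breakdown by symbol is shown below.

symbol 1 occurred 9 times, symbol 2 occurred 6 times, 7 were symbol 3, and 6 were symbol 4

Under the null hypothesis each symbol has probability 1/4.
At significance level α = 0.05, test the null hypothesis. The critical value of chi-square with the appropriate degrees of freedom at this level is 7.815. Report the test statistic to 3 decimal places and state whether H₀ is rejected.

Expected count for each of the 4 categories: 28/4 = 7.
χ² = (9−7)²/7 + (6−7)²/7 + (7−7)²/7 + (6−7)²/7
   = 0.5714 + 0.1429 + 0.0000 + 0.1429
Sum = 0.857
df = 3. Since 0.857 < 7.815, we do not reject H₀.

0.857; do not reject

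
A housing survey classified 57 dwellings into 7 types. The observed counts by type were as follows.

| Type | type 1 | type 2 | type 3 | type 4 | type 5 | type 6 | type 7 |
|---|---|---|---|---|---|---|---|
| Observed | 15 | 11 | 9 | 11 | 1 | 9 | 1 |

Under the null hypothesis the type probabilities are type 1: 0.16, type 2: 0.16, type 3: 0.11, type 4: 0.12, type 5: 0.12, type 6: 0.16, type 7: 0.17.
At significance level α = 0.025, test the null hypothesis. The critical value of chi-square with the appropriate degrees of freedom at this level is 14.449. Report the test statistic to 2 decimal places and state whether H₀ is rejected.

Expected counts E_i = n·p_i: 57×0.16 = 9.12, 57×0.16 = 9.12, 57×0.11 = 6.27, 57×0.12 = 6.84, 57×0.12 = 6.84, 57×0.16 = 9.12, 57×0.17 = 9.69.
cat         O        E   (O−E)²/E
type 1     15     9.12      3.791
type 2     11     9.12      0.388
type 3      9     6.27      1.189
type 4     11     6.84      2.530
type 5      1     6.84      4.986
type 6      9     9.12      0.002
type 7      1     9.69      7.793
Sum = 20.68
df = 6. Since 20.68 > 14.449, we reject H₀.

20.68; reject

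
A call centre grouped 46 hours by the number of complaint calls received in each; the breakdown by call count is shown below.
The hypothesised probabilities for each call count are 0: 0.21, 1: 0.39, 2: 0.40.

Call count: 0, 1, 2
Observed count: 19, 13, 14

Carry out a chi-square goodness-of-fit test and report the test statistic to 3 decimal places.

11.443

Expected counts E_i = n·p_i: 46×0.21 = 9.66, 46×0.39 = 17.94, 46×0.40 = 18.4.
0: (19 − 9.66)²/9.66 = 87.2356/9.66 = 9.0306
1: (13 − 17.94)²/17.94 = 24.4036/17.94 = 1.3603
2: (14 − 18.4)²/18.4 = 19.36/18.4 = 1.0522
Sum = 11.443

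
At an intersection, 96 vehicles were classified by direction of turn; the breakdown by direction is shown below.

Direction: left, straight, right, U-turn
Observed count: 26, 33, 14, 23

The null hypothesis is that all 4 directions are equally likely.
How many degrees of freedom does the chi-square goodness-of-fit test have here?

There are k = 4 categories and no parameters were estimated from the data, so df = 4 − 1 = 3.

3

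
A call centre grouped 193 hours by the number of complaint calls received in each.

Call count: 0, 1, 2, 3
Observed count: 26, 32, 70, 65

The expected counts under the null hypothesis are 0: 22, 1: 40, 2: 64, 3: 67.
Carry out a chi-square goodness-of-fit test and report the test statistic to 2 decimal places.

2.95

cat         O        E   (O−E)²/E
0          26       22      0.727
1          32       40      1.600
2          70       64      0.563
3          65       67      0.060
Sum = 2.95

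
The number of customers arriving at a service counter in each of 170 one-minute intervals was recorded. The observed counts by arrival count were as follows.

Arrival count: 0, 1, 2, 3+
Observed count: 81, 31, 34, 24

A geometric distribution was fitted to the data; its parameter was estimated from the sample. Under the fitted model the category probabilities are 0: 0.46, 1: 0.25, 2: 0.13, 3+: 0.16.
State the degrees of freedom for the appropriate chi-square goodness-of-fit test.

2

There are k = 4 categories and 1 parameter estimated from the data, so df = 4 − 1 − 1 = 2.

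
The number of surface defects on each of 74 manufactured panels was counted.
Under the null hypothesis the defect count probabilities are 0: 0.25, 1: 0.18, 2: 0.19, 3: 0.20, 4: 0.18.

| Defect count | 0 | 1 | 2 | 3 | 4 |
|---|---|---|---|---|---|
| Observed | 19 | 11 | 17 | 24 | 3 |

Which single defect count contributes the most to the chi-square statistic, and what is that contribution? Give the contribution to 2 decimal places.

Expected counts E_i = n·p_i: 74×0.25 = 18.5, 74×0.18 = 13.32, 74×0.19 = 14.06, 74×0.20 = 14.8, 74×0.18 = 13.32.
χ² = (19−18.5)²/18.5 + (11−13.32)²/13.32 + (17−14.06)²/14.06 + (24−14.8)²/14.8 + (3−13.32)²/13.32
   = 0.014 + 0.404 + 0.615 + 5.719 + 7.996
The largest term is for 4: 8.00.

4, 8.00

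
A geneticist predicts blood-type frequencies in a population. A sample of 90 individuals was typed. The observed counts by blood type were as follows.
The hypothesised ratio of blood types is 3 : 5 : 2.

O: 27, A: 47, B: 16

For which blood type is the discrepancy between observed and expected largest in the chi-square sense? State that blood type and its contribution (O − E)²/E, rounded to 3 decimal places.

B, 0.222

Ratio total = 10. Expected counts: 90×3/10 = 27, 90×5/10 = 45, 90×2/10 = 18.
O: (27 − 27)²/27 = 0/27 = 0.0000
A: (47 − 45)²/45 = 4/45 = 0.0889
B: (16 − 18)²/18 = 4/18 = 0.2222
The largest term is for B: 0.222.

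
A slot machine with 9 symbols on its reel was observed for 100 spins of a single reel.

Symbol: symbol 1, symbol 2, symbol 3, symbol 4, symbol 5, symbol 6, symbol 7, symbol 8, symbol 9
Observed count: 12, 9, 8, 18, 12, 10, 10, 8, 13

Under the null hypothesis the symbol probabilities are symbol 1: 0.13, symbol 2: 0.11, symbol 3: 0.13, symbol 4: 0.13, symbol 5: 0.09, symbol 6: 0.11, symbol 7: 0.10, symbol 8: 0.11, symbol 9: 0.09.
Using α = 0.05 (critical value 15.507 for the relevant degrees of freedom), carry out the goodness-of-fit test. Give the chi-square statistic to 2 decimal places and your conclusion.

7.97; do not reject

Expected counts E_i = n·p_i: 100×0.13 = 13, 100×0.11 = 11, 100×0.13 = 13, 100×0.13 = 13, 100×0.09 = 9, 100×0.11 = 11, 100×0.10 = 10, 100×0.11 = 11, 100×0.09 = 9.
cat           O        E   (O−E)²/E
symbol 1     12       13      0.077
symbol 2      9       11      0.364
symbol 3      8       13      1.923
symbol 4     18       13      1.923
symbol 5     12        9      1.000
symbol 6     10       11      0.091
symbol 7     10       10      0.000
symbol 8      8       11      0.818
symbol 9     13        9      1.778
Sum = 7.97
df = 8. Since 7.97 < 15.507, we do not reject H₀.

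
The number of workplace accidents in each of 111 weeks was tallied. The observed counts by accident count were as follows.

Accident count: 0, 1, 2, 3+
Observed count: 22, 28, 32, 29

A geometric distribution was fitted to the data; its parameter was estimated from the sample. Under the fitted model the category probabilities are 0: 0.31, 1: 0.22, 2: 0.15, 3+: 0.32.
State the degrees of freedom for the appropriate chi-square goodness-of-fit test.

There are k = 4 categories and 1 parameter estimated from the data, so df = 4 − 1 − 1 = 2.

2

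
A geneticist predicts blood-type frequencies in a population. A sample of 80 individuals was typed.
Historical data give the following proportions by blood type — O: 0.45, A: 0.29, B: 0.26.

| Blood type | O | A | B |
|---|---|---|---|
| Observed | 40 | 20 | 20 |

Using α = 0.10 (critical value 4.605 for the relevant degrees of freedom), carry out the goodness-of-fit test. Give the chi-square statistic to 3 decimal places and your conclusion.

Expected counts E_i = n·p_i: 80×0.45 = 36, 80×0.29 = 23.2, 80×0.26 = 20.8.
O: (40 − 36)²/36 = 16/36 = 0.4444
A: (20 − 23.2)²/23.2 = 10.24/23.2 = 0.4414
B: (20 − 20.8)²/20.8 = 0.64/20.8 = 0.0308
Sum = 0.917
df = 2. Since 0.917 < 4.605, we do not reject H₀.

0.917; do not reject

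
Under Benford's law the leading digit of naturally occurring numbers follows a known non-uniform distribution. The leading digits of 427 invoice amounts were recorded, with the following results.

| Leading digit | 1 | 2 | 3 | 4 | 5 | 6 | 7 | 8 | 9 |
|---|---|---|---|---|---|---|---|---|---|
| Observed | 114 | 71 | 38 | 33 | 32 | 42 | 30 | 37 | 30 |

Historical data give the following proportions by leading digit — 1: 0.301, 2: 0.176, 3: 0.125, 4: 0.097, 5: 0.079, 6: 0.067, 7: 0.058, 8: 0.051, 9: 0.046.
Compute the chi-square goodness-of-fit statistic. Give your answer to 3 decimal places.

31.578

Expected counts E_i = n·p_i: 427×0.301 = 128.527, 427×0.176 = 75.152, 427×0.125 = 53.375, 427×0.097 = 41.419, 427×0.079 = 33.733, 427×0.067 = 28.609, 427×0.058 = 24.766, 427×0.051 = 21.777, 427×0.046 = 19.642.
χ² = (114−128.527)²/128.527 + (71−75.152)²/75.152 + (38−53.375)²/53.375 + (33−41.419)²/41.419 + (32−33.733)²/33.733 + (42−28.609)²/28.609 + (30−24.766)²/24.766 + (37−21.777)²/21.777 + (30−19.642)²/19.642
   = 1.6419 + 0.2294 + 4.4289 + 1.7113 + 0.0890 + 6.2679 + 1.1061 + 10.6415 + 5.4622
Sum = 31.578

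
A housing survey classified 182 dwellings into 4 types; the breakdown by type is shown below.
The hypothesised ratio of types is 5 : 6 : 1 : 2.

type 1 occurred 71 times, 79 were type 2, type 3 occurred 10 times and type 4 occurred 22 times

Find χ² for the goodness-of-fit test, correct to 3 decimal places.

1.874

Ratio total = 14. Expected counts: 182×5/14 = 65, 182×6/14 = 78, 182×1/14 = 13, 182×2/14 = 26.
type 1: (71 − 65)²/65 = 36/65 = 0.5538
type 2: (79 − 78)²/78 = 1/78 = 0.0128
type 3: (10 − 13)²/13 = 9/13 = 0.6923
type 4: (22 − 26)²/26 = 16/26 = 0.6154
Sum = 1.874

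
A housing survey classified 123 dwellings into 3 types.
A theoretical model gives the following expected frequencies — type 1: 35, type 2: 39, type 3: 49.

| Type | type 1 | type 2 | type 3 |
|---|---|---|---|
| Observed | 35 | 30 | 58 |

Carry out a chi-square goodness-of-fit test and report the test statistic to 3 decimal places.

cat         O        E   (O−E)²/E
type 1     35       35     0.0000
type 2     30       39     2.0769
type 3     58       49     1.6531
Sum = 3.730

3.730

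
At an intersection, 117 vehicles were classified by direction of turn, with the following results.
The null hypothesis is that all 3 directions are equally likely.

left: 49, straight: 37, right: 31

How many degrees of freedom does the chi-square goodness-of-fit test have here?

There are k = 3 categories and no parameters were estimated from the data, so df = 3 − 1 = 2.

2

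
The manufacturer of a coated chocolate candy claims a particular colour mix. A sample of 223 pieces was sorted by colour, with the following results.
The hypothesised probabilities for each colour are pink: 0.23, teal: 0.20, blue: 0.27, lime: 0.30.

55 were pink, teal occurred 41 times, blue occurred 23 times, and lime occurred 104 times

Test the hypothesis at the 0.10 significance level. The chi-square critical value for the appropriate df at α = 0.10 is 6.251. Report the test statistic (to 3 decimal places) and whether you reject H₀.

44.129; reject

Expected counts E_i = n·p_i: 223×0.23 = 51.29, 223×0.20 = 44.6, 223×0.27 = 60.21, 223×0.30 = 66.9.
cat         O        E   (O−E)²/E
pink       55    51.29     0.2684
teal       41     44.6     0.2906
blue       23    60.21    22.9959
lime      104     66.9    20.5741
Sum = 44.129
df = 3. Since 44.129 > 6.251, we reject H₀.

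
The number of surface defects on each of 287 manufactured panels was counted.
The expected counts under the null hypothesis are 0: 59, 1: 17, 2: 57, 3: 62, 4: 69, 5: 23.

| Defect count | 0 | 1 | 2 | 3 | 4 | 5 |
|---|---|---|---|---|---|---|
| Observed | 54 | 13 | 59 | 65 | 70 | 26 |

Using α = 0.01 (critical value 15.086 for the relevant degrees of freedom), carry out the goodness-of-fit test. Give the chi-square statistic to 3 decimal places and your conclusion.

1.986; do not reject

0: (54 − 59)²/59 = 25/59 = 0.4237
1: (13 − 17)²/17 = 16/17 = 0.9412
2: (59 − 57)²/57 = 4/57 = 0.0702
3: (65 − 62)²/62 = 9/62 = 0.1452
4: (70 − 69)²/69 = 1/69 = 0.0145
5: (26 − 23)²/23 = 9/23 = 0.3913
Sum = 1.986
df = 5. Since 1.986 < 15.086, we do not reject H₀.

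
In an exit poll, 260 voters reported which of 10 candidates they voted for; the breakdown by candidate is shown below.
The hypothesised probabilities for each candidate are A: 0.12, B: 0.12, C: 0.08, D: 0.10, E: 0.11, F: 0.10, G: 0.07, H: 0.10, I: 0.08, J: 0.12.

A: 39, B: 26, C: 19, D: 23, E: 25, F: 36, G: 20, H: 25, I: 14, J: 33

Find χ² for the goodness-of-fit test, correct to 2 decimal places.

10.16

Expected counts E_i = n·p_i: 260×0.12 = 31.2, 260×0.12 = 31.2, 260×0.08 = 20.8, 260×0.10 = 26, 260×0.11 = 28.6, 260×0.10 = 26, 260×0.07 = 18.2, 260×0.10 = 26, 260×0.08 = 20.8, 260×0.12 = 31.2.
A: (39 − 31.2)²/31.2 = 60.84/31.2 = 1.950
B: (26 − 31.2)²/31.2 = 27.04/31.2 = 0.867
C: (19 − 20.8)²/20.8 = 3.24/20.8 = 0.156
D: (23 − 26)²/26 = 9/26 = 0.346
E: (25 − 28.6)²/28.6 = 12.96/28.6 = 0.453
F: (36 − 26)²/26 = 100/26 = 3.846
G: (20 − 18.2)²/18.2 = 3.24/18.2 = 0.178
H: (25 − 26)²/26 = 1/26 = 0.038
I: (14 − 20.8)²/20.8 = 46.24/20.8 = 2.223
J: (33 − 31.2)²/31.2 = 3.24/31.2 = 0.104
Sum = 10.16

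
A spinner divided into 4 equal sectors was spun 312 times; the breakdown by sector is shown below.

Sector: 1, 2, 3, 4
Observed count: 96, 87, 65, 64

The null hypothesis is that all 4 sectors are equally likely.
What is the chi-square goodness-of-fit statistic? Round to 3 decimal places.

9.872

Expected count for each of the 4 categories: 312/4 = 78.
χ² = (96−78)²/78 + (87−78)²/78 + (65−78)²/78 + (64−78)²/78
   = 4.1538 + 1.0385 + 2.1667 + 2.5128
Sum = 9.872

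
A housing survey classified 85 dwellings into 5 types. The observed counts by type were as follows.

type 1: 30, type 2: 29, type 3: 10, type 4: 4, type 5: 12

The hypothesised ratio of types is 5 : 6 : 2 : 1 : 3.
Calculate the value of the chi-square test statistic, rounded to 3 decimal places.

Ratio total = 17. Expected counts: 85×5/17 = 25, 85×6/17 = 30, 85×2/17 = 10, 85×1/17 = 5, 85×3/17 = 15.
cat         O        E   (O−E)²/E
type 1     30       25     1.0000
type 2     29       30     0.0333
type 3     10       10     0.0000
type 4      4        5     0.2000
type 5     12       15     0.6000
Sum = 1.833

1.833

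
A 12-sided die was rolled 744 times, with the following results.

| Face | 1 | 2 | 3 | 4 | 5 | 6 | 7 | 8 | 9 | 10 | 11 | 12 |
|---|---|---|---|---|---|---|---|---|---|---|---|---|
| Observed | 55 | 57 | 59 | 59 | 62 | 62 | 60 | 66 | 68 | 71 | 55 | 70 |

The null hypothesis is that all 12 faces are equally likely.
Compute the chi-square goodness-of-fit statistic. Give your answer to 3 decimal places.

5.516

Expected count for each of the 12 categories: 744/12 = 62.
cat         O        E   (O−E)²/E
1          55       62     0.7903
2          57       62     0.4032
3          59       62     0.1452
4          59       62     0.1452
5          62       62     0.0000
6          62       62     0.0000
7          60       62     0.0645
8          66       62     0.2581
9          68       62     0.5806
10         71       62     1.3065
11         55       62     0.7903
12         70       62     1.0323
Sum = 5.516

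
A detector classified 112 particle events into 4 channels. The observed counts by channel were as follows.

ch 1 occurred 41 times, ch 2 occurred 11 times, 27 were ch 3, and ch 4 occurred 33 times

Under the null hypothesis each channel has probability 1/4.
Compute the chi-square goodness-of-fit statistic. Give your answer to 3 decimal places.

17.286

Under H₀ each category has probability 1/4, so each expected count is 112/4 = 28.
ch 1: (41 − 28)²/28 = 169/28 = 6.0357
ch 2: (11 − 28)²/28 = 289/28 = 10.3214
ch 3: (27 − 28)²/28 = 1/28 = 0.0357
ch 4: (33 − 28)²/28 = 25/28 = 0.8929
Sum = 17.286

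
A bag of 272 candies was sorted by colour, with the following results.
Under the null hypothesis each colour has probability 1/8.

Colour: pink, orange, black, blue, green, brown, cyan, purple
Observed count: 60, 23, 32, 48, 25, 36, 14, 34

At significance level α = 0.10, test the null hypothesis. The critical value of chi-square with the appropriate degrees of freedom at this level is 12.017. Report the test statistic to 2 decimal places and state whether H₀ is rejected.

43.59; reject

Expected count for each of the 8 categories: 272/8 = 34.
χ² = (60−34)²/34 + (23−34)²/34 + (32−34)²/34 + (48−34)²/34 + (25−34)²/34 + (36−34)²/34 + (14−34)²/34 + (34−34)²/34
   = 19.882 + 3.559 + 0.118 + 5.765 + 2.382 + 0.118 + 11.765 + 0.000
Sum = 43.59
df = 7. Since 43.59 > 12.017, we reject H₀.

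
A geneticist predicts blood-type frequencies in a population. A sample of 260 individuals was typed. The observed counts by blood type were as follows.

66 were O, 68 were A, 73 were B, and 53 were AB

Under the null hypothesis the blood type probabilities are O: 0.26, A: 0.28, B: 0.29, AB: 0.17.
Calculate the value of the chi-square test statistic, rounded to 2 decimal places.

2.18

Expected counts E_i = n·p_i: 260×0.26 = 67.6, 260×0.28 = 72.8, 260×0.29 = 75.4, 260×0.17 = 44.2.
O: (66 − 67.6)²/67.6 = 2.56/67.6 = 0.038
A: (68 − 72.8)²/72.8 = 23.04/72.8 = 0.316
B: (73 − 75.4)²/75.4 = 5.76/75.4 = 0.076
AB: (53 − 44.2)²/44.2 = 77.44/44.2 = 1.752
Sum = 2.18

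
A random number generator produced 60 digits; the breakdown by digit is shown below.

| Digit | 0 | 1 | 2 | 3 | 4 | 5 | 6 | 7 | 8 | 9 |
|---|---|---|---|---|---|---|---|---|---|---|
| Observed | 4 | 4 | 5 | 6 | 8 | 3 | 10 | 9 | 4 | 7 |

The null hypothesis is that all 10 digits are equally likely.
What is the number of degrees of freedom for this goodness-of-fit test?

There are k = 10 categories and no parameters were estimated from the data, so df = 10 − 1 = 9.

9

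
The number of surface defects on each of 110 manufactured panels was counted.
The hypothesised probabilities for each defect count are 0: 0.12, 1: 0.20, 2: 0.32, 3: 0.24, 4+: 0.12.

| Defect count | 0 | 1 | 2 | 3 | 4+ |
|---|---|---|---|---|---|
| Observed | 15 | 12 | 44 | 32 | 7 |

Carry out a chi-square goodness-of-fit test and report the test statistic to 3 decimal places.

11.091

Expected counts E_i = n·p_i: 110×0.12 = 13.2, 110×0.20 = 22, 110×0.32 = 35.2, 110×0.24 = 26.4, 110×0.12 = 13.2.
χ² = (15−13.2)²/13.2 + (12−22)²/22 + (44−35.2)²/35.2 + (32−26.4)²/26.4 + (7−13.2)²/13.2
   = 0.2455 + 4.5455 + 2.2000 + 1.1879 + 2.9121
Sum = 11.091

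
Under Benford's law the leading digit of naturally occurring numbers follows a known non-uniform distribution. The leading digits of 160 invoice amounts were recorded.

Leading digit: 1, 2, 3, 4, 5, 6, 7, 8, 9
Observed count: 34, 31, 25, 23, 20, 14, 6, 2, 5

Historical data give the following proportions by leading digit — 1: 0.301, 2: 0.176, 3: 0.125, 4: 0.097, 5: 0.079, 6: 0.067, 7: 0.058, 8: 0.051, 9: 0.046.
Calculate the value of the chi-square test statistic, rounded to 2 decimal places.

21.16

Expected counts E_i = n·p_i: 160×0.301 = 48.16, 160×0.176 = 28.16, 160×0.125 = 20, 160×0.097 = 15.52, 160×0.079 = 12.64, 160×0.067 = 10.72, 160×0.058 = 9.28, 160×0.051 = 8.16, 160×0.046 = 7.36.
χ² = (34−48.16)²/48.16 + (31−28.16)²/28.16 + (25−20)²/20 + (23−15.52)²/15.52 + (20−12.64)²/12.64 + (14−10.72)²/10.72 + (6−9.28)²/9.28 + (2−8.16)²/8.16 + (5−7.36)²/7.36
   = 4.163 + 0.286 + 1.250 + 3.605 + 4.286 + 1.004 + 1.159 + 4.650 + 0.757
Sum = 21.16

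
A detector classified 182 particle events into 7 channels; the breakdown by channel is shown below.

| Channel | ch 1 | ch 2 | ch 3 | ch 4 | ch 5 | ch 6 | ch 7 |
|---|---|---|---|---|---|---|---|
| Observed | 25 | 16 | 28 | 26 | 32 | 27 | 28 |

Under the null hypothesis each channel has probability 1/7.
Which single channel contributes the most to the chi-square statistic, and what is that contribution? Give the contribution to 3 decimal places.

Expected count for each of the 7 categories: 182/7 = 26.
ch 1: (25 − 26)²/26 = 1/26 = 0.0385
ch 2: (16 − 26)²/26 = 100/26 = 3.8462
ch 3: (28 − 26)²/26 = 4/26 = 0.1538
ch 4: (26 − 26)²/26 = 0/26 = 0.0000
ch 5: (32 − 26)²/26 = 36/26 = 1.3846
ch 6: (27 − 26)²/26 = 1/26 = 0.0385
ch 7: (28 − 26)²/26 = 4/26 = 0.1538
The largest term is for ch 2: 3.846.

ch 2, 3.846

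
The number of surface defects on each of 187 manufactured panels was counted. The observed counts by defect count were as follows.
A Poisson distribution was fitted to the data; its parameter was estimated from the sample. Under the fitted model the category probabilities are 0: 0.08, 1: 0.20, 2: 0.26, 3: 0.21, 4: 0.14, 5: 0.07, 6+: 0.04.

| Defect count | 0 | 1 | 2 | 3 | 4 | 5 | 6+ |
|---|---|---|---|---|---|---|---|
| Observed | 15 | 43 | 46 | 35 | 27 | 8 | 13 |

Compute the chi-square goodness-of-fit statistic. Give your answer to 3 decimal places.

Expected counts E_i = n·p_i: 187×0.08 = 14.96, 187×0.20 = 37.4, 187×0.26 = 48.62, 187×0.21 = 39.27, 187×0.14 = 26.18, 187×0.07 = 13.09, 187×0.04 = 7.48.
0: (15 − 14.96)²/14.96 = 0.0016/14.96 = 0.0001
1: (43 − 37.4)²/37.4 = 31.36/37.4 = 0.8385
2: (46 − 48.62)²/48.62 = 6.8644/48.62 = 0.1412
3: (35 − 39.27)²/39.27 = 18.2329/39.27 = 0.4643
4: (27 − 26.18)²/26.18 = 0.6724/26.18 = 0.0257
5: (8 − 13.09)²/13.09 = 25.9081/13.09 = 1.9792
6+: (13 − 7.48)²/7.48 = 30.4704/7.48 = 4.0736
Sum = 7.523

7.523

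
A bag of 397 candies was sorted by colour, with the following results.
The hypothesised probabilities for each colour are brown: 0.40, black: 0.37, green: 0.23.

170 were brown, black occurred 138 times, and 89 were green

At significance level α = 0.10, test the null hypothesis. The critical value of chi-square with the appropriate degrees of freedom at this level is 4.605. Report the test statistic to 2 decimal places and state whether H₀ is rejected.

Expected counts E_i = n·p_i: 397×0.40 = 158.8, 397×0.37 = 146.89, 397×0.23 = 91.31.
brown: (170 − 158.8)²/158.8 = 125.44/158.8 = 0.790
black: (138 − 146.89)²/146.89 = 79.0321/146.89 = 0.538
green: (89 − 91.31)²/91.31 = 5.3361/91.31 = 0.058
Sum = 1.39
df = 2. Since 1.39 < 4.605, we do not reject H₀.

1.39; do not reject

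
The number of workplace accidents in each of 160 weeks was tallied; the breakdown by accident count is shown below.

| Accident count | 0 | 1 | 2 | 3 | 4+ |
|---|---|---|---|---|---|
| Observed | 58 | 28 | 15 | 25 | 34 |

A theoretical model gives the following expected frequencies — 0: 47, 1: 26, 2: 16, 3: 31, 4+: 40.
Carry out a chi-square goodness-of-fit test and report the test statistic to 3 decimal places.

4.852

0: (58 − 47)²/47 = 121/47 = 2.5745
1: (28 − 26)²/26 = 4/26 = 0.1538
2: (15 − 16)²/16 = 1/16 = 0.0625
3: (25 − 31)²/31 = 36/31 = 1.1613
4+: (34 − 40)²/40 = 36/40 = 0.9000
Sum = 4.852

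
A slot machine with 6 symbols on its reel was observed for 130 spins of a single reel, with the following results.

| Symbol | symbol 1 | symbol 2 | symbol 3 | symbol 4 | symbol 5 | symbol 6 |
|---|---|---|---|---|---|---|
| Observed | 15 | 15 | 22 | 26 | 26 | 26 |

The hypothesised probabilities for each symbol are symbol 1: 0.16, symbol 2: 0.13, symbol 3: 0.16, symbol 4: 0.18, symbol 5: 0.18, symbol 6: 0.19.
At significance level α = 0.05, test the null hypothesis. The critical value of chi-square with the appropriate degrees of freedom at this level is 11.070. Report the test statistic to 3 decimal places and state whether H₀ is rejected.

2.546; do not reject

Expected counts E_i = n·p_i: 130×0.16 = 20.8, 130×0.13 = 16.9, 130×0.16 = 20.8, 130×0.18 = 23.4, 130×0.18 = 23.4, 130×0.19 = 24.7.
symbol 1: (15 − 20.8)²/20.8 = 33.64/20.8 = 1.6173
symbol 2: (15 − 16.9)²/16.9 = 3.61/16.9 = 0.2136
symbol 3: (22 − 20.8)²/20.8 = 1.44/20.8 = 0.0692
symbol 4: (26 − 23.4)²/23.4 = 6.76/23.4 = 0.2889
symbol 5: (26 − 23.4)²/23.4 = 6.76/23.4 = 0.2889
symbol 6: (26 − 24.7)²/24.7 = 1.69/24.7 = 0.0684
Sum = 2.546
df = 5. Since 2.546 < 11.070, we do not reject H₀.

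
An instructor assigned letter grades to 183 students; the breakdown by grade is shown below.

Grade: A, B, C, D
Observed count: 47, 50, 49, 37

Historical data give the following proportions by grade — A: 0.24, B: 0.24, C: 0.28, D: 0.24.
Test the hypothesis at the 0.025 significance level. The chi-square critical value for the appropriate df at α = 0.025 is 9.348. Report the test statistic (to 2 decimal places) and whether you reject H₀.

Expected counts E_i = n·p_i: 183×0.24 = 43.92, 183×0.24 = 43.92, 183×0.28 = 51.24, 183×0.24 = 43.92.
A: (47 − 43.92)²/43.92 = 9.4864/43.92 = 0.216
B: (50 − 43.92)²/43.92 = 36.9664/43.92 = 0.842
C: (49 − 51.24)²/51.24 = 5.0176/51.24 = 0.098
D: (37 − 43.92)²/43.92 = 47.8864/43.92 = 1.090
Sum = 2.25
df = 3. Since 2.25 < 9.348, we do not reject H₀.

2.25; do not reject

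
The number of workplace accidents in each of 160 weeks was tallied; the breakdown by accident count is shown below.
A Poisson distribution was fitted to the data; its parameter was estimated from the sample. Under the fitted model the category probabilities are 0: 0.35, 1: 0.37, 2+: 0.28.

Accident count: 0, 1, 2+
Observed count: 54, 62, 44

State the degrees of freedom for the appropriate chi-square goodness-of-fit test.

1

There are k = 3 categories and 1 parameter estimated from the data, so df = 3 − 1 − 1 = 1.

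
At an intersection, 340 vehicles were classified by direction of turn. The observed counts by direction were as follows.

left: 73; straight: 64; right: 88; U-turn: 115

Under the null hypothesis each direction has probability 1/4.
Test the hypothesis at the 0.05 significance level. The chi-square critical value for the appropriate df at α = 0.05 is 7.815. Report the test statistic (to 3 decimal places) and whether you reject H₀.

17.576; reject

Expected count for each of the 4 categories: 340/4 = 85.
left: (73 − 85)²/85 = 144/85 = 1.6941
straight: (64 − 85)²/85 = 441/85 = 5.1882
right: (88 − 85)²/85 = 9/85 = 0.1059
U-turn: (115 − 85)²/85 = 900/85 = 10.5882
Sum = 17.576
df = 3. Since 17.576 > 7.815, we reject H₀.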